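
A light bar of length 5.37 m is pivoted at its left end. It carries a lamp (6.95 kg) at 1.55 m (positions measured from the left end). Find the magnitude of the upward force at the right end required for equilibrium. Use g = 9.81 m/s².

F ≈ 19.7 N

Sum moments about the left end (the unknown pivot reaction has zero arm there).
Lamp: 6.95 × 9.81 = 68.18 N down at 1.55 m → arm 1.55 m, τ = 68.18 × 1.55 = 105.7 N·m clockwise.
Net moment of the loads = 105.7 N·m clockwise.
The upward force F acts at the right end, arm 5.37 m, giving F × 5.37 counterclockwise.
Balancing moments: F × 5.37 = 105.7, giving F = 105.7 / 5.37 = 19.7 N.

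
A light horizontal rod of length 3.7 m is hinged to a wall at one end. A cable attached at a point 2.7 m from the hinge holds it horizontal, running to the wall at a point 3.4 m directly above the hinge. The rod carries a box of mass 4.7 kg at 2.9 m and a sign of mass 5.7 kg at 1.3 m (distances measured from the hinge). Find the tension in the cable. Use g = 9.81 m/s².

T ≈ 97.6 N

Choose the hinge as the axis so the unknown hinge reaction has zero arm there.
Box: 4.7 × 9.81 = 46.11 N down at 2.9 m → arm 2.9 m, τ = 46.11 × 2.9 = 133.7 N·m clockwise.
Sign: 5.7 × 9.81 = 55.92 N down at 1.3 m → arm 1.3 m, τ = 55.92 × 1.3 = 72.7 N·m clockwise.
Total clockwise load moment = 206.4 N·m.
The cable tension T acts at 2.7 m; only its component perpendicular to the rod, T sinθ, produces torque. sinθ = h/√(h²+d²) = 3.4/√(3.4²+2.7²) = 0.7831.
Balancing moments: T × 2.7 × 0.7831 = 206.4, giving T = 206.4 / 2.114 = 97.6 N.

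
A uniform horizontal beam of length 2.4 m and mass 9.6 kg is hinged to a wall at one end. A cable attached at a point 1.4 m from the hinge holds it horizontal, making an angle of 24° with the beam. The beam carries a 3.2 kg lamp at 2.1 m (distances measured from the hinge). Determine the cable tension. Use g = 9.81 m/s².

Taking torques about the hinge:
Beam weight: 9.6 × 9.81 = 94.18 N down at 1.2 m → arm 1.2 m, τ = 94.18 × 1.2 = 113 N·m clockwise.
Lamp: 3.2 × 9.81 = 31.39 N down at 2.1 m → arm 2.1 m, τ = 31.39 × 2.1 = 65.92 N·m clockwise.
Total clockwise load moment = 178.9 N·m.
The cable tension T acts at 1.4 m; only its component perpendicular to the beam, T sinθ, produces torque. sin 24° = 0.4067.
Balancing moments: T × 1.4 × 0.4067 = 178.9, giving T = 178.9 / 0.5694 = 314 N.

T ≈ 314 N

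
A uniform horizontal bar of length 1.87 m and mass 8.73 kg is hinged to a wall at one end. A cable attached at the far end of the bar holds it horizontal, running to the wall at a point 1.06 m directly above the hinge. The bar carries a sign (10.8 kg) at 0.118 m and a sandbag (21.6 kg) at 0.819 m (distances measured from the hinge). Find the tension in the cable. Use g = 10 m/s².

Sum moments about the hinge (the unknown hinge reaction has zero arm there).
Beam weight: 8.73 × 10 = 87.3 N down at 0.935 m → arm 0.935 m, τ = 87.3 × 0.935 = 81.63 N·m clockwise.
Sign: 10.8 × 10 = 108 N down at 0.118 m → arm 0.118 m, τ = 108 × 0.118 = 12.74 N·m clockwise.
Sandbag: 21.6 × 10 = 216 N down at 0.819 m → arm 0.819 m, τ = 216 × 0.819 = 176.9 N·m clockwise.
Total clockwise load moment = 271.3 N·m.
The cable tension T acts at 1.87 m; only its component perpendicular to the bar, T sinθ, produces torque. sinθ = h/√(h²+d²) = 1.06/√(1.06²+1.87²) = 0.4931.
For rotational equilibrium, T × 1.87 × 0.4931 = 271.3, so T = 271.3 / 0.9221 = 294 N.

T ≈ 294 N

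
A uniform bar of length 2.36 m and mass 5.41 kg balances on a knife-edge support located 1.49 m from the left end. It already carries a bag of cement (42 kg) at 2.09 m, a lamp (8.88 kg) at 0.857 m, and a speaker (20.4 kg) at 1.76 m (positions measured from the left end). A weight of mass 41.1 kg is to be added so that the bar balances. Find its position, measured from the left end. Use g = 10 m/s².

x ≈ 0.92 m from the left end

Taking torques about the knife-edge support (at 1.49 m from the left end):
Beam weight: 5.41 × 10 = 54.1 N down at 1.18 m → arm 0.31 m, τ = 54.1 × 0.31 = 16.77 N·m counterclockwise.
Bag of cement: 42 × 10 = 420 N down at 2.09 m → arm 0.6 m, τ = 420 × 0.6 = 252 N·m clockwise.
Lamp: 8.88 × 10 = 88.8 N down at 0.857 m → arm 0.633 m, τ = 88.8 × 0.633 = 56.21 N·m counterclockwise.
Speaker: 20.4 × 10 = 204 N down at 1.76 m → arm 0.27 m, τ = 204 × 0.27 = 55.08 N·m clockwise.
Net moment of existing loads = 234.1 N·m clockwise.
The weight weighs 41.1 × 10 = 411 N and must supply an equal counterclockwise moment, so its lever arm about the knife-edge support is 234.1 / 411 = 0.57 m.
That puts it at 1.49 − 0.57 = 0.92 m from the left end.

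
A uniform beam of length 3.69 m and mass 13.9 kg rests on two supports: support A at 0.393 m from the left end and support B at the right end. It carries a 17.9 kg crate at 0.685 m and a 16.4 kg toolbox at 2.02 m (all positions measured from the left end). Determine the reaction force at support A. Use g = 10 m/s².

Taking torques about support B:
Beam weight: 13.9 × 10 = 139 N down at 1.845 m → arm 1.845 m, τ = 139 × 1.845 = 256.5 N·m counterclockwise.
Crate: 17.9 × 10 = 179 N down at 0.685 m → arm 3.005 m, τ = 179 × 3.005 = 537.9 N·m counterclockwise.
Toolbox: 16.4 × 10 = 164 N down at 2.02 m → arm 1.67 m, τ = 164 × 1.67 = 273.9 N·m counterclockwise.
Net load moment about support B = 1068 N·m counterclockwise.
Reaction R at support A is upward at 0.393 m, arm 3.297 m → moment R × 3.297 clockwise.
Balancing moments: R × 3.297 = 1068, giving R = 324 N.

R_A ≈ 324 N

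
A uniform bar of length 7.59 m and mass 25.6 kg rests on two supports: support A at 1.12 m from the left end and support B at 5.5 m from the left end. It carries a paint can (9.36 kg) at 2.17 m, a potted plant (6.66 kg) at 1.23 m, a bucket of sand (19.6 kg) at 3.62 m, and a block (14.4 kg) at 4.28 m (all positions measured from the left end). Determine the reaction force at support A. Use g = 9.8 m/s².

Take moments about support B.
Beam weight: 25.6 × 9.8 = 250.9 N down at 3.795 m → arm 1.705 m, τ = 250.9 × 1.705 = 427.8 N·m counterclockwise.
Paint can: 9.36 × 9.8 = 91.73 N down at 2.17 m → arm 3.33 m, τ = 91.73 × 3.33 = 305.5 N·m counterclockwise.
Potted plant: 6.66 × 9.8 = 65.27 N down at 1.23 m → arm 4.27 m, τ = 65.27 × 4.27 = 278.7 N·m counterclockwise.
Bucket of sand: 19.6 × 9.8 = 192.1 N down at 3.62 m → arm 1.88 m, τ = 192.1 × 1.88 = 361.1 N·m counterclockwise.
Block: 14.4 × 9.8 = 141.1 N down at 4.28 m → arm 1.22 m, τ = 141.1 × 1.22 = 172.1 N·m counterclockwise.
Net load moment about support B = 1545 N·m counterclockwise.
Reaction R at support A is upward at 1.12 m, arm 4.38 m → moment R × 4.38 clockwise.
Στ = 0 ⇒ R × 4.38 = 1545 ⇒ R = 353 N.

R_A ≈ 353 N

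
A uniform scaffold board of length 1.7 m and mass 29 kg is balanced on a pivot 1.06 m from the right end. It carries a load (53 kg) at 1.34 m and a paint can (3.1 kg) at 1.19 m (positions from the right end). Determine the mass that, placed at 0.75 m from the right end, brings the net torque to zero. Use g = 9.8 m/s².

m ≈ 29.5 kg

Choose the pivot (at 1.06 m from the right end) as the axis so the support reaction has zero arm there.
Beam weight: 29 × 9.8 = 284.2 N down at 0.85 m → arm 0.21 m, τ = 284.2 × 0.21 = 59.68 N·m clockwise.
Load: 53 × 9.8 = 519.4 N down at 1.34 m → arm 0.28 m, τ = 519.4 × 0.28 = 145.4 N·m counterclockwise.
Paint can: 3.1 × 9.8 = 30.38 N down at 1.19 m → arm 0.13 m, τ = 30.38 × 0.13 = 3.949 N·m counterclockwise.
Net moment of known loads = 89.67 N·m counterclockwise.
An unknown mass m at 0.75 m has arm 0.31 m; its moment is m·g·0.31 clockwise.
For rotational equilibrium, m × 9.8 × 0.31 = 89.67, so m = 89.67 / (9.8 × 0.31) = 29.5 kg.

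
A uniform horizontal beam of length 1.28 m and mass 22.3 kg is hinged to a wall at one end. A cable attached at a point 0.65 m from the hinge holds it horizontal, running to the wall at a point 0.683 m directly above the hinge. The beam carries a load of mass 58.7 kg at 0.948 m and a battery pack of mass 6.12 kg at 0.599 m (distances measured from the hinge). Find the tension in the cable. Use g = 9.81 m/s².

T ≈ 1530 N

Sum moments about the hinge (the unknown hinge reaction has zero arm there).
Beam weight: 22.3 × 9.81 = 218.8 N down at 0.64 m → arm 0.64 m, τ = 218.8 × 0.64 = 140 N·m clockwise.
Load: 58.7 × 9.81 = 575.8 N down at 0.948 m → arm 0.948 m, τ = 575.8 × 0.948 = 545.9 N·m clockwise.
Battery pack: 6.12 × 9.81 = 60.04 N down at 0.599 m → arm 0.599 m, τ = 60.04 × 0.599 = 35.96 N·m clockwise.
Total clockwise load moment = 721.9 N·m.
The cable tension T acts at 0.65 m; only its component perpendicular to the beam, T sinθ, produces torque. sinθ = h/√(h²+d²) = 0.683/√(0.683²+0.65²) = 0.7244.
For rotational equilibrium, T × 0.65 × 0.7244 = 721.9, so T = 721.9 / 0.4709 = 1530 N.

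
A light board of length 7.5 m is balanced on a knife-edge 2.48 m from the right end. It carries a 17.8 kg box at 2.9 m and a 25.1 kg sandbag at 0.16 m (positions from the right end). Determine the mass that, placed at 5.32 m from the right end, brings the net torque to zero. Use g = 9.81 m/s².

m ≈ 17.9 kg

Taking torques about the knife-edge (at 2.48 m from the right end):
Box: 17.8 × 9.81 = 174.6 N down at 2.9 m → arm 0.42 m, τ = 174.6 × 0.42 = 73.33 N·m counterclockwise.
Sandbag: 25.1 × 9.81 = 246.2 N down at 0.16 m → arm 2.32 m, τ = 246.2 × 2.32 = 571.2 N·m clockwise.
Net moment of known loads = 497.9 N·m clockwise.
An unknown mass m at 5.32 m has arm 2.84 m; its moment is m·g·2.84 counterclockwise.
Στ = 0 ⇒ m × 9.81 × 2.84 = 497.9 ⇒ m = 497.9 / (9.81 × 2.84) = 17.9 kg.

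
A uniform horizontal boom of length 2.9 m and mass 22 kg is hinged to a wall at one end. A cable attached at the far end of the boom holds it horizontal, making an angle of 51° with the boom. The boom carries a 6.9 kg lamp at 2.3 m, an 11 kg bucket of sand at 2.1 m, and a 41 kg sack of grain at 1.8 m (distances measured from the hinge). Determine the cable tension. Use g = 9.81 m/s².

T ≈ 630 N

Taking torques about the hinge:
Beam weight: 22 × 9.81 = 215.8 N down at 1.45 m → arm 1.45 m, τ = 215.8 × 1.45 = 312.9 N·m clockwise.
Lamp: 6.9 × 9.81 = 67.69 N down at 2.3 m → arm 2.3 m, τ = 67.69 × 2.3 = 155.7 N·m clockwise.
Bucket of sand: 11 × 9.81 = 107.9 N down at 2.1 m → arm 2.1 m, τ = 107.9 × 2.1 = 226.6 N·m clockwise.
Sack of grain: 41 × 9.81 = 402.2 N down at 1.8 m → arm 1.8 m, τ = 402.2 × 1.8 = 724 N·m clockwise.
Total clockwise load moment = 1419 N·m.
The cable tension T acts at 2.9 m; only its component perpendicular to the boom, T sinθ, produces torque. sin 51° = 0.7771.
Στ = 0 ⇒ T × 2.9 × 0.7771 = 1419 ⇒ T = 1419 / 2.254 = 630 N.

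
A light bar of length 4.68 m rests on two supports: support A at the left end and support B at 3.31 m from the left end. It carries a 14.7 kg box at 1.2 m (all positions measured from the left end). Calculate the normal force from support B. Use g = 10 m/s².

Choose support A as the axis so its reaction then has zero moment arm.
Box: 14.7 × 10 = 147 N down at 1.2 m → arm 1.2 m, τ = 147 × 1.2 = 176.4 N·m clockwise.
Net load moment about support A = 176.4 N·m clockwise.
Reaction R at support B is upward at 3.31 m, arm 3.31 m → moment R × 3.31 counterclockwise.
For rotational equilibrium, R × 3.31 = 176.4, so R = 53.3 N.

R_B ≈ 53.3 N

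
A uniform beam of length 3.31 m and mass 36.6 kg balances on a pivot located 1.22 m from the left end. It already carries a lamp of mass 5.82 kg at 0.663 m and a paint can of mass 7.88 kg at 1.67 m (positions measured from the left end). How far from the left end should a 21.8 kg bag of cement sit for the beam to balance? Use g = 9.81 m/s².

x ≈ 0.476 m from the left end

Take moments about the pivot (at 1.22 m from the left end).
Beam weight: 36.6 × 9.81 = 359 N down at 1.655 m → arm 0.435 m, τ = 359 × 0.435 = 156.2 N·m clockwise.
Lamp: 5.82 × 9.81 = 57.09 N down at 0.663 m → arm 0.557 m, τ = 57.09 × 0.557 = 31.8 N·m counterclockwise.
Paint can: 7.88 × 9.81 = 77.3 N down at 1.67 m → arm 0.45 m, τ = 77.3 × 0.45 = 34.78 N·m clockwise.
Net moment of existing loads = 159.2 N·m clockwise.
The bag of cement weighs 21.8 × 9.81 = 213.9 N and must supply an equal counterclockwise moment, so its lever arm about the pivot is 159.2 / 213.9 = 0.744 m.
That puts it at 1.22 − 0.744 = 0.476 m from the left end.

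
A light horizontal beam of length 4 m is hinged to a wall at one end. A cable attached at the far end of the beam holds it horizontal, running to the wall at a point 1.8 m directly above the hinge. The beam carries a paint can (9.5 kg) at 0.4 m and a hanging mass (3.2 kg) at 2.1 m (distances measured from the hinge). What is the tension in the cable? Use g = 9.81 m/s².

T ≈ 62.9 N

Taking torques about the hinge:
Paint can: 9.5 × 9.81 = 93.2 N down at 0.4 m → arm 0.4 m, τ = 93.2 × 0.4 = 37.28 N·m clockwise.
Hanging mass: 3.2 × 9.81 = 31.39 N down at 2.1 m → arm 2.1 m, τ = 31.39 × 2.1 = 65.92 N·m clockwise.
Total clockwise load moment = 103.2 N·m.
The cable tension T acts at 4 m; only its component perpendicular to the beam, T sinθ, produces torque. sinθ = h/√(h²+d²) = 1.8/√(1.8²+4²) = 0.4104.
Balancing moments: T × 4 × 0.4104 = 103.2, giving T = 103.2 / 1.642 = 62.9 N.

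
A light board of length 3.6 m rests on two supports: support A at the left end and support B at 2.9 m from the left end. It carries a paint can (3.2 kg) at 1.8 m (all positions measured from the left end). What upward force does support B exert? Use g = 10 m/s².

R_B ≈ 19.9 N

Sum moments about support A (its reaction then has zero moment arm).
Paint can: 3.2 × 10 = 32 N down at 1.8 m → arm 1.8 m, τ = 32 × 1.8 = 57.6 N·m clockwise.
Net load moment about support A = 57.6 N·m clockwise.
Reaction R at support B is upward at 2.9 m, arm 2.9 m → moment R × 2.9 counterclockwise.
For rotational equilibrium, R × 2.9 = 57.6, so R = 19.9 N.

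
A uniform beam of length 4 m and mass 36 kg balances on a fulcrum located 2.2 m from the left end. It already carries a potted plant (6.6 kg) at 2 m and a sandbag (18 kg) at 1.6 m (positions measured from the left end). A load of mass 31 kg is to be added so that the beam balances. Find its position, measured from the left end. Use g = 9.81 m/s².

x ≈ 2.82 m from the left end

Sum moments about the fulcrum (at 2.2 m from the left end) (the support reaction has zero arm there).
Beam weight: 36 × 9.81 = 353.2 N down at 2 m → arm 0.2 m, τ = 353.2 × 0.2 = 70.64 N·m counterclockwise.
Potted plant: 6.6 × 9.81 = 64.75 N down at 2 m → arm 0.2 m, τ = 64.75 × 0.2 = 12.95 N·m counterclockwise.
Sandbag: 18 × 9.81 = 176.6 N down at 1.6 m → arm 0.6 m, τ = 176.6 × 0.6 = 106 N·m counterclockwise.
Net moment of existing loads = 189.6 N·m counterclockwise.
The load weighs 31 × 9.81 = 304.1 N and must supply an equal clockwise moment, so its lever arm about the fulcrum is 189.6 / 304.1 = 0.623 m.
That puts it at 2.2 + 0.623 = 2.82 m from the left end.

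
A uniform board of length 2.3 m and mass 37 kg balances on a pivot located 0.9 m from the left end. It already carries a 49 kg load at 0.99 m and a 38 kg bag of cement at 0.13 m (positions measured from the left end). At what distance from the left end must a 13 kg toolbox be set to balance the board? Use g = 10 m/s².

Sum moments about the pivot (at 0.9 m from the left end) (the support reaction has zero arm there).
Beam weight: 37 × 10 = 370 N down at 1.15 m → arm 0.25 m, τ = 370 × 0.25 = 92.5 N·m clockwise.
Load: 49 × 10 = 490 N down at 0.99 m → arm 0.09 m, τ = 490 × 0.09 = 44.1 N·m clockwise.
Bag of cement: 38 × 10 = 380 N down at 0.13 m → arm 0.77 m, τ = 380 × 0.77 = 292.6 N·m counterclockwise.
Net moment of existing loads = 156 N·m counterclockwise.
The toolbox weighs 13 × 10 = 130 N and must supply an equal clockwise moment, so its lever arm about the pivot is 156 / 130 = 1.2 m.
That puts it at 0.9 + 1.2 = 2.1 m from the left end.

x ≈ 2.1 m from the left end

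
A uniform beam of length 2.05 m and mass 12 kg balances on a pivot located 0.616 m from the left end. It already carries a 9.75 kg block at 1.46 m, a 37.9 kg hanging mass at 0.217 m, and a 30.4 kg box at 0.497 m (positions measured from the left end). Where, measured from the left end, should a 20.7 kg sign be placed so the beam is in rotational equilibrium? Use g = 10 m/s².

Choose the pivot (at 0.616 m from the left end) as the axis so the support reaction has zero arm there.
Beam weight: 12 × 10 = 120 N down at 1.025 m → arm 0.409 m, τ = 120 × 0.409 = 49.08 N·m clockwise.
Block: 9.75 × 10 = 97.5 N down at 1.46 m → arm 0.844 m, τ = 97.5 × 0.844 = 82.29 N·m clockwise.
Hanging mass: 37.9 × 10 = 379 N down at 0.217 m → arm 0.399 m, τ = 379 × 0.399 = 151.2 N·m counterclockwise.
Box: 30.4 × 10 = 304 N down at 0.497 m → arm 0.119 m, τ = 304 × 0.119 = 36.18 N·m counterclockwise.
Net moment of existing loads = 56.01 N·m counterclockwise.
The sign weighs 20.7 × 10 = 207 N and must supply an equal clockwise moment, so its lever arm about the pivot is 56.01 / 207 = 0.271 m.
That puts it at 0.616 + 0.271 = 0.887 m from the left end.

x ≈ 0.887 m from the left end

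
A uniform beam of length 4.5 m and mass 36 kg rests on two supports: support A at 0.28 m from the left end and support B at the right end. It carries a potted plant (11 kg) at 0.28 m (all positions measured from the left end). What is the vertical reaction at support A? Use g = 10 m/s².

R_A ≈ 302 N

About support B:
Beam weight: 36 × 10 = 360 N down at 2.25 m → arm 2.25 m, τ = 360 × 2.25 = 810 N·m counterclockwise.
Potted plant: 11 × 10 = 110 N down at 0.28 m → arm 4.22 m, τ = 110 × 4.22 = 464.2 N·m counterclockwise.
Net load moment about support B = 1274 N·m counterclockwise.
Reaction R at support A is upward at 0.28 m, arm 4.22 m → moment R × 4.22 clockwise.
Στ = 0 ⇒ R × 4.22 = 1274 ⇒ R = 302 N.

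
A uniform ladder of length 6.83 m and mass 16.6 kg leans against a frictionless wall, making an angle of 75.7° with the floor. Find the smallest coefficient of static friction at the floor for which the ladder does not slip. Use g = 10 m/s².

Taking torques about the foot of the ladder:
Ladder weight 16.6×10 = 166 N acts at 3.415 m along the ladder; its horizontal arm is 3.415·cos75.7° = 0.8435 m → τ = 140 N·m clockwise.
Wall normal N acts horizontally at the top; its moment arm is the height L sinθ = 6.83·sin75.7° = 6.618 m, counterclockwise.
Setting net torque to zero: N × 6.618 = 140 → N = 21.15 N.
ΣFx = 0 ⇒ f = N_wall = 21.15 N. ΣFy = 0 ⇒ N_floor = 166 N.
μ_min = f / N_floor = 21.15 / 166 = 0.127.

μ_min ≈ 0.127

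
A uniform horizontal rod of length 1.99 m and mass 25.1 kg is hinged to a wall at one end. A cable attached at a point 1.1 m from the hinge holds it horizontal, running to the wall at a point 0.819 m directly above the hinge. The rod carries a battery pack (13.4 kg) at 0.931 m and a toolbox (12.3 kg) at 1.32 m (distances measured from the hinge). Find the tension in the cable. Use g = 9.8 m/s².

T ≈ 801 N

About the hinge:
Beam weight: 25.1 × 9.8 = 246 N down at 0.995 m → arm 0.995 m, τ = 246 × 0.995 = 244.8 N·m clockwise.
Battery pack: 13.4 × 9.8 = 131.3 N down at 0.931 m → arm 0.931 m, τ = 131.3 × 0.931 = 122.2 N·m clockwise.
Toolbox: 12.3 × 9.8 = 120.5 N down at 1.32 m → arm 1.32 m, τ = 120.5 × 1.32 = 159.1 N·m clockwise.
Total clockwise load moment = 526.1 N·m.
The cable tension T acts at 1.1 m; only its component perpendicular to the rod, T sinθ, produces torque. sinθ = h/√(h²+d²) = 0.819/√(0.819²+1.1²) = 0.5972.
Στ = 0 ⇒ T × 1.1 × 0.5972 = 526.1 ⇒ T = 526.1 / 0.6569 = 801 N.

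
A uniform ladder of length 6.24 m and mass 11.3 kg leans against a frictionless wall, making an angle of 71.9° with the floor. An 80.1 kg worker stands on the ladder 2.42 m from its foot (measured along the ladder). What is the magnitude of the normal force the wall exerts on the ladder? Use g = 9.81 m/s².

About the foot of the ladder:
Ladder weight 11.3×9.81 = 110.9 N acts at 3.12 m along the ladder; its horizontal arm is 3.12·cos71.9° = 0.9693 m → τ = 107.5 N·m clockwise.
Worker: 80.1×9.81 = 785.8 N at 2.42 m → arm 0.7518 m → τ = 590.8 N·m clockwise.
Wall normal N acts horizontally at the top; its moment arm is the height L sinθ = 6.24·sin71.9° = 5.931 m, counterclockwise.
For rotational equilibrium, N × 5.931 = 698.3, so N = 118 N.

N_wall ≈ 118 N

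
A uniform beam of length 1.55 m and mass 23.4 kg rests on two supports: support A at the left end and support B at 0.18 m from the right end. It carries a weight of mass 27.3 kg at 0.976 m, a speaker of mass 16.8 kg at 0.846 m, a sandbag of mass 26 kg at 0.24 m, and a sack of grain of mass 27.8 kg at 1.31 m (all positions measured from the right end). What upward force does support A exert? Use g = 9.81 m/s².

Take moments about support B.
Beam weight: 23.4 × 9.81 = 229.6 N down at 0.775 m → arm 0.595 m, τ = 229.6 × 0.595 = 136.6 N·m counterclockwise.
Weight: 27.3 × 9.81 = 267.8 N down at 0.976 m → arm 0.796 m, τ = 267.8 × 0.796 = 213.2 N·m counterclockwise.
Speaker: 16.8 × 9.81 = 164.8 N down at 0.846 m → arm 0.666 m, τ = 164.8 × 0.666 = 109.8 N·m counterclockwise.
Sandbag: 26 × 9.81 = 255.1 N down at 0.24 m → arm 0.06 m, τ = 255.1 × 0.06 = 15.31 N·m counterclockwise.
Sack of grain: 27.8 × 9.81 = 272.7 N down at 1.31 m → arm 1.13 m, τ = 272.7 × 1.13 = 308.2 N·m counterclockwise.
Net load moment about support B = 783.1 N·m counterclockwise.
Reaction R at support A is upward at 1.55 m, arm 1.37 m → moment R × 1.37 clockwise.
For rotational equilibrium, R × 1.37 = 783.1, so R = 572 N.

R_A ≈ 572 N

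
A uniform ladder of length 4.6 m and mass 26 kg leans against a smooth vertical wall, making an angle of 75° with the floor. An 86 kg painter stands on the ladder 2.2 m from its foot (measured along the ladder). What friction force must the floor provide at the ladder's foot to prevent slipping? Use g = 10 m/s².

Take moments about the foot of the ladder.
Ladder weight 26×10 = 260 N acts at 2.3 m along the ladder; its horizontal arm is 2.3·cos75° = 0.5953 m → τ = 154.8 N·m clockwise.
Painter: 86×10 = 860 N at 2.2 m → arm 0.5694 m → τ = 489.7 N·m clockwise.
Wall normal N acts horizontally at the top; its moment arm is the height L sinθ = 4.6·sin75° = 4.443 m, counterclockwise.
For rotational equilibrium, N × 4.443 = 644.5, so N = 145 N.
ΣFx = 0: friction at the foot balances the wall's push, so f = N_wall = 145 N.

f ≈ 145 N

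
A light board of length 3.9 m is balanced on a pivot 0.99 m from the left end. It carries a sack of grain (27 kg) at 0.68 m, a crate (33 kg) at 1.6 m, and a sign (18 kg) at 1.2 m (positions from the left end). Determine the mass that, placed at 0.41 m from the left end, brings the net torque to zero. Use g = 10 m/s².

Taking torques about the pivot (at 0.99 m from the left end):
Sack of grain: 27 × 10 = 270 N down at 0.68 m → arm 0.31 m, τ = 270 × 0.31 = 83.7 N·m counterclockwise.
Crate: 33 × 10 = 330 N down at 1.6 m → arm 0.61 m, τ = 330 × 0.61 = 201.3 N·m clockwise.
Sign: 18 × 10 = 180 N down at 1.2 m → arm 0.21 m, τ = 180 × 0.21 = 37.8 N·m clockwise.
Net moment of known loads = 155.4 N·m clockwise.
An unknown mass m at 0.41 m has arm 0.58 m; its moment is m·g·0.58 counterclockwise.
For rotational equilibrium, m × 10 × 0.58 = 155.4, so m = 155.4 / (10 × 0.58) = 26.8 kg.

m ≈ 26.8 kg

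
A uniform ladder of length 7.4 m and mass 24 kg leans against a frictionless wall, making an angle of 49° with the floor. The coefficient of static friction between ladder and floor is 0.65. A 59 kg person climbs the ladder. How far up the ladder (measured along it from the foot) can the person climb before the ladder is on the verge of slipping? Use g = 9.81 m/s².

Take moments about the foot of the ladder.
Ladder weight 24×9.81 = 235.4 N acts at 3.7 m along the ladder; its horizontal arm is 3.7·cos49° = 2.427 m → τ = 571.3 N·m clockwise.
Person weight 59×9.81 = 578.8 N at distance d → arm d·cos49° → τ = 578.8·d·0.6561 clockwise.
Wall normal N at the top has arm L sinθ = 5.585 m counterclockwise, so Στ = 0 gives N·5.585 = 571.3 + 379.8·d.
ΣFy = 0 ⇒ N_floor = 814.2 N, so the maximum friction is μ_s·N_floor = 0.65×814.2 = 529.2 N. ΣFx = 0 ⇒ N_wall = f, so at the slipping point N = 529.2 N.
Substituting: 529.2×5.585 = 571.3 + 379.8·d ⇒ d = (2956 − 571.3) / 379.8 = 6.28 m.

d ≈ 6.28 m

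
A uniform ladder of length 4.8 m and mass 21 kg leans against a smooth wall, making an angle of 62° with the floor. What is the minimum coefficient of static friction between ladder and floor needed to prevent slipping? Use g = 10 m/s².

μ_min ≈ 0.266

About the foot of the ladder:
Ladder weight 21×10 = 210 N acts at 2.4 m along the ladder; its horizontal arm is 2.4·cos62° = 1.127 m → τ = 236.7 N·m clockwise.
Wall normal N acts horizontally at the top; its moment arm is the height L sinθ = 4.8·sin62° = 4.238 m, counterclockwise.
For rotational equilibrium, N × 4.238 = 236.7, so N = 55.85 N.
ΣFx = 0 ⇒ f = N_wall = 55.85 N. ΣFy = 0 ⇒ N_floor = 210 N.
μ_min = f / N_floor = 55.85 / 210 = 0.266.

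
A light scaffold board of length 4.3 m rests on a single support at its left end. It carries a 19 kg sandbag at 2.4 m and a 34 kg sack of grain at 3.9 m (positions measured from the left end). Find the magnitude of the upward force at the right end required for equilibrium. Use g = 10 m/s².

Take moments about the left end.
Sandbag: 19 × 10 = 190 N down at 2.4 m → arm 2.4 m, τ = 190 × 2.4 = 456 N·m clockwise.
Sack of grain: 34 × 10 = 340 N down at 3.9 m → arm 3.9 m, τ = 340 × 3.9 = 1326 N·m clockwise.
Net moment of the loads = 1782 N·m clockwise.
The upward force F acts at the right end, arm 4.3 m, giving F × 4.3 counterclockwise.
Στ = 0 ⇒ F × 4.3 = 1782 ⇒ F = 1782 / 4.3 = 414 N.

F ≈ 414 N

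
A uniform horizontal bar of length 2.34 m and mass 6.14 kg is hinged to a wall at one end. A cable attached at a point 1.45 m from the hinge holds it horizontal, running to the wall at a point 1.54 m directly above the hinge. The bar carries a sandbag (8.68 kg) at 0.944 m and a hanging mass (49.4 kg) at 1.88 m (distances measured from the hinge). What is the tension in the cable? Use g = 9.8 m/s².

Take moments about the hinge.
Beam weight: 6.14 × 9.8 = 60.17 N down at 1.17 m → arm 1.17 m, τ = 60.17 × 1.17 = 70.4 N·m clockwise.
Sandbag: 8.68 × 9.8 = 85.06 N down at 0.944 m → arm 0.944 m, τ = 85.06 × 0.944 = 80.3 N·m clockwise.
Hanging mass: 49.4 × 9.8 = 484.1 N down at 1.88 m → arm 1.88 m, τ = 484.1 × 1.88 = 910.1 N·m clockwise.
Total clockwise load moment = 1061 N·m.
The cable tension T acts at 1.45 m; only its component perpendicular to the bar, T sinθ, produces torque. sinθ = h/√(h²+d²) = 1.54/√(1.54²+1.45²) = 0.7281.
Setting net torque to zero: T × 1.45 × 0.7281 = 1061 → T = 1061 / 1.056 = 1000 N.

T ≈ 1000 N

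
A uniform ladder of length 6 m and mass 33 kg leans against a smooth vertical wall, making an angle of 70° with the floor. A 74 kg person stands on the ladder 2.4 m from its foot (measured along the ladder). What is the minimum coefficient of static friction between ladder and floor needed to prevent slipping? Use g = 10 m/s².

Choose the foot of the ladder as the axis so the floor normal and friction both act there and drop out.
Ladder weight 33×10 = 330 N acts at 3 m along the ladder; its horizontal arm is 3·cos70° = 1.026 m → τ = 338.6 N·m clockwise.
Person: 74×10 = 740 N at 2.4 m → arm 0.8208 m → τ = 607.4 N·m clockwise.
Wall normal N acts horizontally at the top; its moment arm is the height L sinθ = 6·sin70° = 5.638 m, counterclockwise.
Setting net torque to zero: N × 5.638 = 946 → N = 167.8 N.
ΣFx = 0 ⇒ f = N_wall = 167.8 N. ΣFy = 0 ⇒ N_floor = 1070 N.
μ_min = f / N_floor = 167.8 / 1070 = 0.157.

μ_min ≈ 0.157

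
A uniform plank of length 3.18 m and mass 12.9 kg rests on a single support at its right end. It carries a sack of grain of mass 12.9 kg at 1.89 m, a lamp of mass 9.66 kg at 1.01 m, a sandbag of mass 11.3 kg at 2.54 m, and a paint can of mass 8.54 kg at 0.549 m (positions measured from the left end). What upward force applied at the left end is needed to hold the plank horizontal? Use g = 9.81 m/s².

F ≈ 271 N

Taking torques about the right end:
Beam weight: 12.9 × 9.81 = 126.5 N down at 1.59 m → arm 1.59 m, τ = 126.5 × 1.59 = 201.1 N·m counterclockwise.
Sack of grain: 12.9 × 9.81 = 126.5 N down at 1.89 m → arm 1.29 m, τ = 126.5 × 1.29 = 163.2 N·m counterclockwise.
Lamp: 9.66 × 9.81 = 94.76 N down at 1.01 m → arm 2.17 m, τ = 94.76 × 2.17 = 205.6 N·m counterclockwise.
Sandbag: 11.3 × 9.81 = 110.9 N down at 2.54 m → arm 0.64 m, τ = 110.9 × 0.64 = 70.98 N·m counterclockwise.
Paint can: 8.54 × 9.81 = 83.78 N down at 0.549 m → arm 2.631 m, τ = 83.78 × 2.631 = 220.4 N·m counterclockwise.
Net moment of the loads = 861.3 N·m counterclockwise.
The upward force F acts at the left end, arm 3.18 m, giving F × 3.18 clockwise.
Balancing moments: F × 3.18 = 861.3, giving F = 861.3 / 3.18 = 271 N.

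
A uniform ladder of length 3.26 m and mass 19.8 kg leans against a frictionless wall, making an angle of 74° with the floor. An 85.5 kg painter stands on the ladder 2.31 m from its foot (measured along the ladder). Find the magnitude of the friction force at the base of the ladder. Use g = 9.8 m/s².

f ≈ 198 N

Take moments about the foot of the ladder.
Ladder weight 19.8×9.8 = 194 N acts at 1.63 m along the ladder; its horizontal arm is 1.63·cos74° = 0.4493 m → τ = 87.16 N·m clockwise.
Painter: 85.5×9.8 = 837.9 N at 2.31 m → arm 0.6367 m → τ = 533.5 N·m clockwise.
Wall normal N acts horizontally at the top; its moment arm is the height L sinθ = 3.26·sin74° = 3.134 m, counterclockwise.
Setting net torque to zero: N × 3.134 = 620.7 → N = 198 N.
ΣFx = 0: friction at the foot balances the wall's push, so f = N_wall = 198 N.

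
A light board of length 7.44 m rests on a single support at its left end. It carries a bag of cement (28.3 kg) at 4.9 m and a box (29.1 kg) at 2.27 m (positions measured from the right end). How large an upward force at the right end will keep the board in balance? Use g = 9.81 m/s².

Choose the left end as the axis so the unknown pivot reaction has zero arm there.
Bag of cement: 28.3 × 9.81 = 277.6 N down at 4.9 m → arm 2.54 m, τ = 277.6 × 2.54 = 705.1 N·m clockwise.
Box: 29.1 × 9.81 = 285.5 N down at 2.27 m → arm 5.17 m, τ = 285.5 × 5.17 = 1476 N·m clockwise.
Net moment of the loads = 2181 N·m clockwise.
The upward force F acts at the right end, arm 7.44 m, giving F × 7.44 counterclockwise.
Balancing moments: F × 7.44 = 2181, giving F = 2181 / 7.44 = 293 N.

F ≈ 293 N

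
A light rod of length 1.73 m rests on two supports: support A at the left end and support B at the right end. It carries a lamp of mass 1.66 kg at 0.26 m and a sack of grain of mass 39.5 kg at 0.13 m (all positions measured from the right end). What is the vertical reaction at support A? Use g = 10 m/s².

Sum moments about support B (its reaction then has zero moment arm).
Lamp: 1.66 × 10 = 16.6 N down at 0.26 m → arm 0.26 m, τ = 16.6 × 0.26 = 4.316 N·m counterclockwise.
Sack of grain: 39.5 × 10 = 395 N down at 0.13 m → arm 0.13 m, τ = 395 × 0.13 = 51.35 N·m counterclockwise.
Net load moment about support B = 55.67 N·m counterclockwise.
Reaction R at support A is upward at 1.73 m, arm 1.73 m → moment R × 1.73 clockwise.
Balancing moments: R × 1.73 = 55.67, giving R = 32.2 N.

R_A ≈ 32.2 N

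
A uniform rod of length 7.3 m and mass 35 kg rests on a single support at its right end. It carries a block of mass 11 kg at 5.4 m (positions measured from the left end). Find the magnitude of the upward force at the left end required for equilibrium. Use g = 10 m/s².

Choose the right end as the axis so the unknown pivot reaction has zero arm there.
Beam weight: 35 × 10 = 350 N down at 3.65 m → arm 3.65 m, τ = 350 × 3.65 = 1278 N·m counterclockwise.
Block: 11 × 10 = 110 N down at 5.4 m → arm 1.9 m, τ = 110 × 1.9 = 209 N·m counterclockwise.
Net moment of the loads = 1487 N·m counterclockwise.
The upward force F acts at the left end, arm 7.3 m, giving F × 7.3 clockwise.
Setting net torque to zero: F × 7.3 = 1487 → F = 1487 / 7.3 = 204 N.

F ≈ 204 N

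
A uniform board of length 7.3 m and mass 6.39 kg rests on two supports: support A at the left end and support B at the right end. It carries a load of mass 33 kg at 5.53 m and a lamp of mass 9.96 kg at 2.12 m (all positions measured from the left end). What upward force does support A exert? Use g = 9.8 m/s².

Choose support B as the axis so its reaction then has zero moment arm.
Beam weight: 6.39 × 9.8 = 62.62 N down at 3.65 m → arm 3.65 m, τ = 62.62 × 3.65 = 228.6 N·m counterclockwise.
Load: 33 × 9.8 = 323.4 N down at 5.53 m → arm 1.77 m, τ = 323.4 × 1.77 = 572.4 N·m counterclockwise.
Lamp: 9.96 × 9.8 = 97.61 N down at 2.12 m → arm 5.18 m, τ = 97.61 × 5.18 = 505.6 N·m counterclockwise.
Net load moment about support B = 1307 N·m counterclockwise.
Reaction R at support A is upward at 0 m, arm 7.3 m → moment R × 7.3 clockwise.
Στ = 0 ⇒ R × 7.3 = 1307 ⇒ R = 179 N.

R_A ≈ 179 N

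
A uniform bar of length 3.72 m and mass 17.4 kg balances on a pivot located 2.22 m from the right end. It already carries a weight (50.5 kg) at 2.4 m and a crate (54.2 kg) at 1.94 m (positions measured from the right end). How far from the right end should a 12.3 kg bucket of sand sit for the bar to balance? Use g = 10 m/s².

About the pivot (at 2.22 m from the right end):
Beam weight: 17.4 × 10 = 174 N down at 1.86 m → arm 0.36 m, τ = 174 × 0.36 = 62.64 N·m clockwise.
Weight: 50.5 × 10 = 505 N down at 2.4 m → arm 0.18 m, τ = 505 × 0.18 = 90.9 N·m counterclockwise.
Crate: 54.2 × 10 = 542 N down at 1.94 m → arm 0.28 m, τ = 542 × 0.28 = 151.8 N·m clockwise.
Net moment of existing loads = 123.5 N·m clockwise.
The bucket of sand weighs 12.3 × 10 = 123 N and must supply an equal counterclockwise moment, so its lever arm about the pivot is 123.5 / 123 = 1 m.
That puts it at 2.22 + 1 = 3.22 m from the right end.

x ≈ 3.22 m from the right end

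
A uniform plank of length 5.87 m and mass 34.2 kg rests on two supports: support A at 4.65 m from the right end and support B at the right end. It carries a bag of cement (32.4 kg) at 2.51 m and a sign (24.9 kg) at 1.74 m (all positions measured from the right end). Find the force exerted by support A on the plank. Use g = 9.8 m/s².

Choose support B as the axis so its reaction then has zero moment arm.
Beam weight: 34.2 × 9.8 = 335.2 N down at 2.935 m → arm 2.935 m, τ = 335.2 × 2.935 = 983.8 N·m counterclockwise.
Bag of cement: 32.4 × 9.8 = 317.5 N down at 2.51 m → arm 2.51 m, τ = 317.5 × 2.51 = 796.9 N·m counterclockwise.
Sign: 24.9 × 9.8 = 244 N down at 1.74 m → arm 1.74 m, τ = 244 × 1.74 = 424.6 N·m counterclockwise.
Net load moment about support B = 2205 N·m counterclockwise.
Reaction R at support A is upward at 4.65 m, arm 4.65 m → moment R × 4.65 clockwise.
Setting net torque to zero: R × 4.65 = 2205 → R = 474 N.

R_A ≈ 474 N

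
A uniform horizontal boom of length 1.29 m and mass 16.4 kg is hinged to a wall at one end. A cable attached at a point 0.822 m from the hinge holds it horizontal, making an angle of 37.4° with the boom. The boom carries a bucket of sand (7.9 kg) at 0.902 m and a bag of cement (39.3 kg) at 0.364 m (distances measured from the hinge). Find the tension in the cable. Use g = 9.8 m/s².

T ≈ 628 N

Take moments about the hinge.
Beam weight: 16.4 × 9.8 = 160.7 N down at 0.645 m → arm 0.645 m, τ = 160.7 × 0.645 = 103.7 N·m clockwise.
Bucket of sand: 7.9 × 9.8 = 77.42 N down at 0.902 m → arm 0.902 m, τ = 77.42 × 0.902 = 69.83 N·m clockwise.
Bag of cement: 39.3 × 9.8 = 385.1 N down at 0.364 m → arm 0.364 m, τ = 385.1 × 0.364 = 140.2 N·m clockwise.
Total clockwise load moment = 313.7 N·m.
The cable tension T acts at 0.822 m; only its component perpendicular to the boom, T sinθ, produces torque. sin 37.4° = 0.6074.
Setting net torque to zero: T × 0.822 × 0.6074 = 313.7 → T = 313.7 / 0.4993 = 628 N.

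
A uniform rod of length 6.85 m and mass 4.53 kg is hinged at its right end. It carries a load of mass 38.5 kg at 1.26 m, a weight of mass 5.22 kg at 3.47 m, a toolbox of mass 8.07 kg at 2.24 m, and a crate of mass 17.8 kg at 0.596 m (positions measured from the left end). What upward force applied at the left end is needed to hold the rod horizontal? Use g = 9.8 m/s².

Choose the right end as the axis so the unknown pivot reaction has zero arm there.
Beam weight: 4.53 × 9.8 = 44.39 N down at 3.425 m → arm 3.425 m, τ = 44.39 × 3.425 = 152 N·m counterclockwise.
Load: 38.5 × 9.8 = 377.3 N down at 1.26 m → arm 5.59 m, τ = 377.3 × 5.59 = 2109 N·m counterclockwise.
Weight: 5.22 × 9.8 = 51.16 N down at 3.47 m → arm 3.38 m, τ = 51.16 × 3.38 = 172.9 N·m counterclockwise.
Toolbox: 8.07 × 9.8 = 79.09 N down at 2.24 m → arm 4.61 m, τ = 79.09 × 4.61 = 364.6 N·m counterclockwise.
Crate: 17.8 × 9.8 = 174.4 N down at 0.596 m → arm 6.254 m, τ = 174.4 × 6.254 = 1091 N·m counterclockwise.
Net moment of the loads = 3890 N·m counterclockwise.
The upward force F acts at the left end, arm 6.85 m, giving F × 6.85 clockwise.
Setting net torque to zero: F × 6.85 = 3890 → F = 3890 / 6.85 = 568 N.

F ≈ 568 N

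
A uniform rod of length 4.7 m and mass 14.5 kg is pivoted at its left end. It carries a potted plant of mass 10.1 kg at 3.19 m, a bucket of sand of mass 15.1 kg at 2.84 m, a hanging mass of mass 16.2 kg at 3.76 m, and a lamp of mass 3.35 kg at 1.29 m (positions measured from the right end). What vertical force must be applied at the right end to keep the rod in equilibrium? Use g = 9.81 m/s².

Choose the left end as the axis so the unknown pivot reaction has zero arm there.
Beam weight: 14.5 × 9.81 = 142.2 N down at 2.35 m → arm 2.35 m, τ = 142.2 × 2.35 = 334.2 N·m clockwise.
Potted plant: 10.1 × 9.81 = 99.08 N down at 3.19 m → arm 1.51 m, τ = 99.08 × 1.51 = 149.6 N·m clockwise.
Bucket of sand: 15.1 × 9.81 = 148.1 N down at 2.84 m → arm 1.86 m, τ = 148.1 × 1.86 = 275.5 N·m clockwise.
Hanging mass: 16.2 × 9.81 = 158.9 N down at 3.76 m → arm 0.94 m, τ = 158.9 × 0.94 = 149.4 N·m clockwise.
Lamp: 3.35 × 9.81 = 32.86 N down at 1.29 m → arm 3.41 m, τ = 32.86 × 3.41 = 112.1 N·m clockwise.
Net moment of the loads = 1021 N·m clockwise.
The upward force F acts at the right end, arm 4.7 m, giving F × 4.7 counterclockwise.
For rotational equilibrium, F × 4.7 = 1021, so F = 1021 / 4.7 = 217 N.

F ≈ 217 N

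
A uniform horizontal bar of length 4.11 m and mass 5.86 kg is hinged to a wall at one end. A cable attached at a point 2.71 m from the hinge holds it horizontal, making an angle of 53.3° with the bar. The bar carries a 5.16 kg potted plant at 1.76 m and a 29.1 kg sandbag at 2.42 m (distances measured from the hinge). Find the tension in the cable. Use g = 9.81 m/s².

Take moments about the hinge.
Beam weight: 5.86 × 9.81 = 57.49 N down at 2.055 m → arm 2.055 m, τ = 57.49 × 2.055 = 118.1 N·m clockwise.
Potted plant: 5.16 × 9.81 = 50.62 N down at 1.76 m → arm 1.76 m, τ = 50.62 × 1.76 = 89.09 N·m clockwise.
Sandbag: 29.1 × 9.81 = 285.5 N down at 2.42 m → arm 2.42 m, τ = 285.5 × 2.42 = 690.9 N·m clockwise.
Total clockwise load moment = 898.1 N·m.
The cable tension T acts at 2.71 m; only its component perpendicular to the bar, T sinθ, produces torque. sin 53.3° = 0.8018.
For rotational equilibrium, T × 2.71 × 0.8018 = 898.1, so T = 898.1 / 2.173 = 413 N.

T ≈ 413 N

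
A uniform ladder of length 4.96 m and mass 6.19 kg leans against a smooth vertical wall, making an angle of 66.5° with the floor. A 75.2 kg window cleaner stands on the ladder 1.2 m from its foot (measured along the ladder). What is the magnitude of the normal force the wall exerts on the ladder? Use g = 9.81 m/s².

N_wall ≈ 90.8 N

About the foot of the ladder:
Ladder weight 6.19×9.81 = 60.72 N acts at 2.48 m along the ladder; its horizontal arm is 2.48·cos66.5° = 0.9889 m → τ = 60.05 N·m clockwise.
Window cleaner: 75.2×9.81 = 737.7 N at 1.2 m → arm 0.4785 m → τ = 353 N·m clockwise.
Wall normal N acts horizontally at the top; its moment arm is the height L sinθ = 4.96·sin66.5° = 4.549 m, counterclockwise.
Balancing moments: N × 4.549 = 413.1, giving N = 90.8 N.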